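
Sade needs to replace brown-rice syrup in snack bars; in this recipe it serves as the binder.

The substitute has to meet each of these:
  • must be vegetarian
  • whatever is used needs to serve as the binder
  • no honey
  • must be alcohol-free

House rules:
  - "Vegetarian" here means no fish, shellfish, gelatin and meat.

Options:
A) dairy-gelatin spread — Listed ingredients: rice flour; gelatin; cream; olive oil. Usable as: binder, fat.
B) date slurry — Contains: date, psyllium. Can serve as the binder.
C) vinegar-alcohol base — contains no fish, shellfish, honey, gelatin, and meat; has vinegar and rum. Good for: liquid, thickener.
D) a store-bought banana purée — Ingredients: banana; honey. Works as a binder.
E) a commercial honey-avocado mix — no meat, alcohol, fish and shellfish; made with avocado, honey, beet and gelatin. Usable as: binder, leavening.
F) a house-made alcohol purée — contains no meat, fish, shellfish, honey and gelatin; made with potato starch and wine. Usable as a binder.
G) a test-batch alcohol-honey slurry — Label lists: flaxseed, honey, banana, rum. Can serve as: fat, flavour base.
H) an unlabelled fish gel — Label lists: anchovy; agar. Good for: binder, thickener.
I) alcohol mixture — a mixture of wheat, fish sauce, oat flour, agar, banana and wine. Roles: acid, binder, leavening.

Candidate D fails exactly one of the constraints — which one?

honey-free

usable as a binder: satisfied
vegetarian: satisfied
alcohol-free: satisfied
honey-free: has honey — fails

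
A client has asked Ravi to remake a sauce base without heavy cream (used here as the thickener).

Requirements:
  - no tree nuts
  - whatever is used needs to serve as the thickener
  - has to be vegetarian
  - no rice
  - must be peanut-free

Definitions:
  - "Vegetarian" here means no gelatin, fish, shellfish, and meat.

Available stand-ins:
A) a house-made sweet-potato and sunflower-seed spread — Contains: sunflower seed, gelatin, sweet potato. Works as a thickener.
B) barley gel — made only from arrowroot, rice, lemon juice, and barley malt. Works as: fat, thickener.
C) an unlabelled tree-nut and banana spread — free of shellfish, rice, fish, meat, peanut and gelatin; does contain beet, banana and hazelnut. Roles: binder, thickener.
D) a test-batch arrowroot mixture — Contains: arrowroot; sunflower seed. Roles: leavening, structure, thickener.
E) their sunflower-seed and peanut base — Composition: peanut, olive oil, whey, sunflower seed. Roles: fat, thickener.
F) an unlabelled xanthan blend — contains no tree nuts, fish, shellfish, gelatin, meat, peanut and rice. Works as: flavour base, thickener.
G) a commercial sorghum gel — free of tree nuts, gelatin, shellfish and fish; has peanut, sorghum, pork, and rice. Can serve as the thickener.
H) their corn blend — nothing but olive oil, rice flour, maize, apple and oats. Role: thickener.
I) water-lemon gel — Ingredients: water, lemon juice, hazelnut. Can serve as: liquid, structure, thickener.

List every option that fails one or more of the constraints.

A: has gelatin, so not vegetarian — out
B: has rice, so not rice-free — out
C: has hazelnut, so not tree-nut-free — reject
D: all constraints satisfied — keep
E: has peanut, so not peanut-free — reject
F: works as a thickener, no tree nuts, no peanut — keep
G: has pork, so not vegetarian; has rice, so not rice-free (and 1 more) — out
H: has rice flour, so not rice-free — no
I: has hazelnut, so not tree-nut-free — reject

A, B, C, E, G, H, I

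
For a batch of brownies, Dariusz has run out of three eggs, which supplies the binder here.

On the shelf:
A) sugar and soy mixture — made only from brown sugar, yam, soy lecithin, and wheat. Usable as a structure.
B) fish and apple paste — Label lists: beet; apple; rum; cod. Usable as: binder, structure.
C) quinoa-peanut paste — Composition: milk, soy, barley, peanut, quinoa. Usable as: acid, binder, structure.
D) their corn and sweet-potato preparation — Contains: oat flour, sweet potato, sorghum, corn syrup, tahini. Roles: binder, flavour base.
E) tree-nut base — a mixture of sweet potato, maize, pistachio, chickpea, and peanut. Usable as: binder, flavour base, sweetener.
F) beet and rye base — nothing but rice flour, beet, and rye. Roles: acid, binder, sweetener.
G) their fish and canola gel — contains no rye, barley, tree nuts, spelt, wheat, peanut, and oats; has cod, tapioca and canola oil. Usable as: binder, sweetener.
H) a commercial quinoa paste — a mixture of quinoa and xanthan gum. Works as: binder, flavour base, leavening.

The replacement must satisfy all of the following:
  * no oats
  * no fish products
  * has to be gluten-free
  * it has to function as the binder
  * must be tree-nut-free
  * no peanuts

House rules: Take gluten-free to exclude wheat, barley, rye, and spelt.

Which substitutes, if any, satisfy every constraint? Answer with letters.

H

A: not usable as a binder; has wheat, so not gluten-free — reject
B: has cod, so not fish-free — reject
C: has barley, so not gluten-free; has peanut, so not peanut-free — no
D: has oat flour, so not oat-free — no
E: has peanut, so not peanut-free; has pistachio, so not tree-nut-free — reject
F: has rye, so not gluten-free — no
G: has cod, so not fish-free — reject
H: works as a binder, no oats, no fish — OK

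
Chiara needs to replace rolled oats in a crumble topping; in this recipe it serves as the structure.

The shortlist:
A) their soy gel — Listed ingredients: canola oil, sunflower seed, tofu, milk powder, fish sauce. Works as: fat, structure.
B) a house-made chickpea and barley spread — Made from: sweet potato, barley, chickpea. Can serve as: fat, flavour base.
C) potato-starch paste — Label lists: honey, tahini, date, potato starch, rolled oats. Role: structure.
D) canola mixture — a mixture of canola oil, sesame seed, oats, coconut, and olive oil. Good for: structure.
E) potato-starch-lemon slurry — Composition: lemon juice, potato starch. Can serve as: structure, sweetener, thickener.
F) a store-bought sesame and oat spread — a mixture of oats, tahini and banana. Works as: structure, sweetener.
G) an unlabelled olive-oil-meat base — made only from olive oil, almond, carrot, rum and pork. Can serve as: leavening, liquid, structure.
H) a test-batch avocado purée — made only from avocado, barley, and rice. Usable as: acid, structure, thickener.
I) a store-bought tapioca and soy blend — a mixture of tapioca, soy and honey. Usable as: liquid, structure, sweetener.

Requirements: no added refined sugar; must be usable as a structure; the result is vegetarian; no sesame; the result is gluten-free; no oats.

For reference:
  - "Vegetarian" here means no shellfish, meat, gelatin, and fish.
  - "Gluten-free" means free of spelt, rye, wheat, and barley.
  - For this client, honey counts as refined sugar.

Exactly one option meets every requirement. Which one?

A: has fish sauce, so not vegetarian — no
B: not usable as a structure; has barley, so not gluten-free — out
C: has honey, so not no-added-sugar; has tahini, so not sesame-free (and 1 more) — no
D: has sesame seed, so not sesame-free; has oats, so not oat-free — reject
E: vegetarian, no oats — OK
F: has tahini, so not sesame-free; has oats, so not oat-free — out
G: has pork, so not vegetarian — no
H: has barley, so not gluten-free — no
I: has honey, so not no-added-sugar — reject

E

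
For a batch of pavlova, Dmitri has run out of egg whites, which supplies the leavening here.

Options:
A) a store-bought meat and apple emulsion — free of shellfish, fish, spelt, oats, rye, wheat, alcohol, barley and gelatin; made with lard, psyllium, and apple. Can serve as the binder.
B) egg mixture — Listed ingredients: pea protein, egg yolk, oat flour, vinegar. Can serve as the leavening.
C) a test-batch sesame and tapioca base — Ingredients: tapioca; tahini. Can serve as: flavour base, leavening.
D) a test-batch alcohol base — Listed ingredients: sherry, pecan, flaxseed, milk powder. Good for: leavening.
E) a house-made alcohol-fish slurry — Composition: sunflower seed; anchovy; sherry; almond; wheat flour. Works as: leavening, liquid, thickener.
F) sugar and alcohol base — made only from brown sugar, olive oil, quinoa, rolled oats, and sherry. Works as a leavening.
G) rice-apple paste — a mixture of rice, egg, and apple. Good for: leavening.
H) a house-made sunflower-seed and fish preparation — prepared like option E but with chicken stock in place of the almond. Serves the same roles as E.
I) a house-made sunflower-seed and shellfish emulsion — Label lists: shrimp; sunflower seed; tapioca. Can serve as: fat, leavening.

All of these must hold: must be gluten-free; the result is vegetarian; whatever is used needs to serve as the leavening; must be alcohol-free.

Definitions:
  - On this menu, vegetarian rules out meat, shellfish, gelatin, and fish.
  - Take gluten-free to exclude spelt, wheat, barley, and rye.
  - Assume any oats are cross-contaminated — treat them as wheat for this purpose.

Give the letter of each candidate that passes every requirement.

A: not usable as a leavening; has lard, so not vegetarian — no
B: has oat flour, so not gluten-free — reject
C: all constraints satisfied — valid
D: has sherry, so not alcohol-free — no
E: has anchovy, so not vegetarian; has wheat flour, so not gluten-free (and 1 more) — no
F: has rolled oats, so not gluten-free; has sherry, so not alcohol-free — reject
G: only egg, rice and apple; none excluded — valid
H: has anchovy, so not vegetarian; has wheat flour, so not gluten-free (and 1 more) — reject
I: has shrimp, so not vegetarian — out

C, G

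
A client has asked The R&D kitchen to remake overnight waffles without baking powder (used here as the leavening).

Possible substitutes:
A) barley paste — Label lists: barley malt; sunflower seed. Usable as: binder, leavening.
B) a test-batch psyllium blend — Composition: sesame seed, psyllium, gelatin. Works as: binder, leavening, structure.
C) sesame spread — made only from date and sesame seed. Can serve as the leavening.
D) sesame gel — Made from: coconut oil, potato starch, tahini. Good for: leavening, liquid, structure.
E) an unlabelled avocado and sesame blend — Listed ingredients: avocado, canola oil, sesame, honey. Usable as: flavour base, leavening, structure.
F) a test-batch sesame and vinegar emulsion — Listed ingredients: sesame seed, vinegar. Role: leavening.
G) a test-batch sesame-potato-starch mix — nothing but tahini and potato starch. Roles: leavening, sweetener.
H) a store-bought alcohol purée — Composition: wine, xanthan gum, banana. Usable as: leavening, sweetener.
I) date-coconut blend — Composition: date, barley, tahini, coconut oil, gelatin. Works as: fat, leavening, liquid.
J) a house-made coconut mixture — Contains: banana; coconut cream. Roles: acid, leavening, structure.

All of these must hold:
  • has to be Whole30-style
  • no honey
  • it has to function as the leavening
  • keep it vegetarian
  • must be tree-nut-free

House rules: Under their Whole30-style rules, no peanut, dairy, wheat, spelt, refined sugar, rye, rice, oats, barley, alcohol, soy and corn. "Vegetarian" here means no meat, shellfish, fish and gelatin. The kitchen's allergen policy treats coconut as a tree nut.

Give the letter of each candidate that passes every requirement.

A: has barley malt, so not Whole30-style — no
B: has gelatin, so not vegetarian — no
C: works as a leavening, Whole30-style, vegetarian — valid
D: has coconut oil, so not tree-nut-free — no
E: has honey, so not honey-free — reject
F: only sesame seed and vinegar; none excluded — valid
G: works as a leavening, no honey, tree-nut-free — valid
H: has wine, so not Whole30-style — reject
I: has barley, so not Whole30-style; has gelatin, so not vegetarian (and 1 more) — no
J: has coconut cream, so not tree-nut-free — reject

C, F, G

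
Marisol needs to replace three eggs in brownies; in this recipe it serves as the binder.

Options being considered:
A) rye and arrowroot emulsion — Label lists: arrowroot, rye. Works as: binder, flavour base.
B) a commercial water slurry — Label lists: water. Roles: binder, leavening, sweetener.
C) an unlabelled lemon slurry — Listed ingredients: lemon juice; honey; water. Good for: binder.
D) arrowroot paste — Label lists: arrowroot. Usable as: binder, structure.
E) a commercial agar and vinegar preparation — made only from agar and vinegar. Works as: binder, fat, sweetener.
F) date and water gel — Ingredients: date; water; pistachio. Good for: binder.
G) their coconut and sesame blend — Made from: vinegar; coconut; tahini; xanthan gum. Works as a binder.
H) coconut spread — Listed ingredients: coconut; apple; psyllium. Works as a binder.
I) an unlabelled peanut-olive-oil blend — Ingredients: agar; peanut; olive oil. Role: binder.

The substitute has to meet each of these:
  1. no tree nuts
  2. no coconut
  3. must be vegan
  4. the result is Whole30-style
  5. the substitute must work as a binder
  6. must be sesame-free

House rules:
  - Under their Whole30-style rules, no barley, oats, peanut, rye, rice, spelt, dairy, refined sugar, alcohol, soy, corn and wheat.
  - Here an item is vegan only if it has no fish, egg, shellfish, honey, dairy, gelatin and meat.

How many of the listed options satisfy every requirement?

A: has rye, so not Whole30-style — no
B: all constraints satisfied — OK
C: has honey, so not vegan — reject
D: only arrowroot; none excluded — valid
E: works as a binder, no sesame, no tree nuts — keep
F: has pistachio, so not tree-nut-free — reject
G: has tahini, so not sesame-free; has coconut, so not coconut-free — no
H: has coconut, so not coconut-free — reject
I: has peanut, so not Whole30-style — no

3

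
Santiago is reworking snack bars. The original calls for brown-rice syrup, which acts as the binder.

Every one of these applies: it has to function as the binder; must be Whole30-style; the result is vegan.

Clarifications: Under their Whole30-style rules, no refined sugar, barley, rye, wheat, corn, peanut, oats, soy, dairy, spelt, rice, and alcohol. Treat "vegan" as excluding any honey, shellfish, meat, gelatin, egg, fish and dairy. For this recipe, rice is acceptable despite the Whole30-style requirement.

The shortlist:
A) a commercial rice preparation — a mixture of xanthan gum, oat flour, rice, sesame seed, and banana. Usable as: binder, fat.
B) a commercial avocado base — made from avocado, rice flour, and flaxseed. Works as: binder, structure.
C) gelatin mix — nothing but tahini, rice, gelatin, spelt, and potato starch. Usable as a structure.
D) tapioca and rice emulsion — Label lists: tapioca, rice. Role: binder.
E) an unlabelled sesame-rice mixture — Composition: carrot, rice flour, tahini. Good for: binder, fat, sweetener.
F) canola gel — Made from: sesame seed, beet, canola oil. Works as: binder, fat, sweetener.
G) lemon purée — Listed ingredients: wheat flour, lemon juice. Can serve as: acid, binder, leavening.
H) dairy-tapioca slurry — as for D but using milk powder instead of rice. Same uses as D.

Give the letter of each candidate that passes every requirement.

B, D, E, F

A: has oat flour, so not Whole30-style — out
B: rice is permitted under the Whole30-style carve-out; nothing else excluded — OK
C: not usable as a binder; has spelt, so not Whole30-style (and 1 more) — no
D: rice is permitted under the Whole30-style carve-out; nothing else excluded — keep
E: rice is permitted under the Whole30-style carve-out; nothing else excluded — keep
F: only sesame seed, canola oil, and beet; none excluded — OK
G: has wheat flour, so not Whole30-style — reject
H: has milk powder, so not Whole30-style; has milk powder, so not vegan — reject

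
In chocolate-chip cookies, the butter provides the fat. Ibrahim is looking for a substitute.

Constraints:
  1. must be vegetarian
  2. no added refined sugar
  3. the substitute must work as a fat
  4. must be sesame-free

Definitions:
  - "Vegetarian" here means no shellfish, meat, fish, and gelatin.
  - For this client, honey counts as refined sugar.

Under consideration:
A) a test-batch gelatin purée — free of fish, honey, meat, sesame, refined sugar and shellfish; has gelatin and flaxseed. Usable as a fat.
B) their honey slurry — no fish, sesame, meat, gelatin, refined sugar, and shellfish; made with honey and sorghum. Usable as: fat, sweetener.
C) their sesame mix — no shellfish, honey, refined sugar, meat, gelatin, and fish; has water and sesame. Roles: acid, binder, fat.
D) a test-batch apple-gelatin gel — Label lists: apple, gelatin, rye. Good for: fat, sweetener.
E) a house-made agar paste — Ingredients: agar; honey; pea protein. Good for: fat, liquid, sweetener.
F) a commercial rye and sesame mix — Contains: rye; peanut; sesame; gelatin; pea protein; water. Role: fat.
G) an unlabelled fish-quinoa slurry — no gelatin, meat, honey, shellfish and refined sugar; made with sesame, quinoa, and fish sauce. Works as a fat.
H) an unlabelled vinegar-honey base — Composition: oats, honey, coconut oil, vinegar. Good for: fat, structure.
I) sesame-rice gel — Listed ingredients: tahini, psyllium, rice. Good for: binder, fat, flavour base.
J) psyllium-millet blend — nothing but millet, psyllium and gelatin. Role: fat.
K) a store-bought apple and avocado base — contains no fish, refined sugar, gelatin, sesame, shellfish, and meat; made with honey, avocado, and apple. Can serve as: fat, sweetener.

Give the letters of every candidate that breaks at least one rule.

A: has gelatin, so not vegetarian — no
B: has honey, so not no-added-sugar — reject
C: has sesame, so not sesame-free — out
D: has gelatin, so not vegetarian — no
E: has honey, so not no-added-sugar — out
F: has gelatin, so not vegetarian; has sesame, so not sesame-free — reject
G: has fish sauce, so not vegetarian; has sesame, so not sesame-free — reject
H: has honey, so not no-added-sugar — no
I: has tahini, so not sesame-free — reject
J: has gelatin, so not vegetarian — reject
K: has honey, so not no-added-sugar — reject

A, B, C, D, E, F, G, H, I, J, K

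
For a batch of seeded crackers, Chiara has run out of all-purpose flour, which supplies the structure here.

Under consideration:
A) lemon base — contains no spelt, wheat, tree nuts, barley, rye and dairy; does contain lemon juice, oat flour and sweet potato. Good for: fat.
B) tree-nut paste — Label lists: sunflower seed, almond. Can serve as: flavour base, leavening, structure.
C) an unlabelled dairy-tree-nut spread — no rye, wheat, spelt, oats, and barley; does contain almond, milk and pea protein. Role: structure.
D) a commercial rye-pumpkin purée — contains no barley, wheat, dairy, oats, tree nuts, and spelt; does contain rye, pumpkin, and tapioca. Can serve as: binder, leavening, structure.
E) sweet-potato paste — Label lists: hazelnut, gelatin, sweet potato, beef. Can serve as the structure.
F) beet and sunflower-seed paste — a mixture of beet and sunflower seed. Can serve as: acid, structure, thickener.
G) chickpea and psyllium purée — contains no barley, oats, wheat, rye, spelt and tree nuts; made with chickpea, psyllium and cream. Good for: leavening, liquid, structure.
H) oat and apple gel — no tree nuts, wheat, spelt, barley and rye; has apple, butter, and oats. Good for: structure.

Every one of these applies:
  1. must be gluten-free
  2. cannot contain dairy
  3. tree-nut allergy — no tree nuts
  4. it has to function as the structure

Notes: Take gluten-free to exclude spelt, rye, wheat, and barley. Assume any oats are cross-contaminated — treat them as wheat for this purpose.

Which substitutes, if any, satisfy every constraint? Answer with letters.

A: not usable as a structure; has oat flour, so not gluten-free — out
B: has almond, so not tree-nut-free — reject
C: has almond, so not tree-nut-free; has milk, so not dairy-free — no
D: has rye, so not gluten-free — no
E: has hazelnut, so not tree-nut-free — reject
F: no tree nuts, gluten-free — keep
G: has cream, so not dairy-free — reject
H: has oats, so not gluten-free; has butter, so not dairy-free — reject

F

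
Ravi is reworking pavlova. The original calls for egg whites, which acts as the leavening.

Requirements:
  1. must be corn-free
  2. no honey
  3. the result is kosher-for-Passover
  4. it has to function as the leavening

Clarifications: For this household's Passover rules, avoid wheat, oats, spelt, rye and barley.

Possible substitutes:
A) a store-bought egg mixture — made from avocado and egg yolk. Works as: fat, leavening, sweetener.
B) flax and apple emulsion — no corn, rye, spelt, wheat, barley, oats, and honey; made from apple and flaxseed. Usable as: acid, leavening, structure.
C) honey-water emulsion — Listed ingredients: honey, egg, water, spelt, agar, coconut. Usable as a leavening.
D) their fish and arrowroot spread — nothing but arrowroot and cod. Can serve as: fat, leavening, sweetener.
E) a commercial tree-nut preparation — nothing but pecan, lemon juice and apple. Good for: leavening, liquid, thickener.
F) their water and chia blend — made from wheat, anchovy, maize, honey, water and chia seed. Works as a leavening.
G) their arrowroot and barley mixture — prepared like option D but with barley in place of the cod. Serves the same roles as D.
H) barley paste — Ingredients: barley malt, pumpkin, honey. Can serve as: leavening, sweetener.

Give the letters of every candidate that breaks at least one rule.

A: only egg yolk and avocado; none excluded — valid
B: works as a leavening, no honey, kosher-for-Passover — valid
C: has spelt, so not kosher-for-Passover; has honey, so not honey-free — reject
D: works as a leavening, no corn, no honey — valid
E: nothing on the exclusion list — valid
F: has wheat, so not kosher-for-Passover; has honey, so not honey-free (and 1 more) — out
G: has barley, so not kosher-for-Passover — reject
H: has barley malt, so not kosher-for-Passover; has honey, so not honey-free — reject

C, F, G, H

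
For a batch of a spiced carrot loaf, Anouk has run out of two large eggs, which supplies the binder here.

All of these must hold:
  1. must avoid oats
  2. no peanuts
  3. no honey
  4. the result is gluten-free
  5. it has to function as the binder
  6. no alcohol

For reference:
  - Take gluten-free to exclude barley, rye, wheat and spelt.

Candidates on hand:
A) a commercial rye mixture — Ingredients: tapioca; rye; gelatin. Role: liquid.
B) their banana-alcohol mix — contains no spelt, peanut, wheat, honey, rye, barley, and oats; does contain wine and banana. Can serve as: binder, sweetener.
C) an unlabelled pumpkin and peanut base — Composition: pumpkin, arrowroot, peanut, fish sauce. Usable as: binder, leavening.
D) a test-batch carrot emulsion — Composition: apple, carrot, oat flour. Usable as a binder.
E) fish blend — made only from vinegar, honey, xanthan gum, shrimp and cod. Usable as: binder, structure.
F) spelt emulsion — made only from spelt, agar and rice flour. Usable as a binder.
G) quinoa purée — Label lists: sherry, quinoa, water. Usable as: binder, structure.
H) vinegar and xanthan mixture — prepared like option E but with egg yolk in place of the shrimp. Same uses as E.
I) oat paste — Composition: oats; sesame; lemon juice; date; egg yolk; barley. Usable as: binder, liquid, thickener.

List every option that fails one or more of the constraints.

A, B, C, D, E, F, G, H, I

A: not usable as a binder; has rye, so not gluten-free — reject
B: has wine, so not alcohol-free — out
C: has peanut, so not peanut-free — no
D: has oat flour, so not oat-free — reject
E: has honey, so not honey-free — reject
F: has spelt, so not gluten-free — no
G: has sherry, so not alcohol-free — out
H: has honey, so not honey-free — out
I: has barley, so not gluten-free; has oats, so not oat-free — out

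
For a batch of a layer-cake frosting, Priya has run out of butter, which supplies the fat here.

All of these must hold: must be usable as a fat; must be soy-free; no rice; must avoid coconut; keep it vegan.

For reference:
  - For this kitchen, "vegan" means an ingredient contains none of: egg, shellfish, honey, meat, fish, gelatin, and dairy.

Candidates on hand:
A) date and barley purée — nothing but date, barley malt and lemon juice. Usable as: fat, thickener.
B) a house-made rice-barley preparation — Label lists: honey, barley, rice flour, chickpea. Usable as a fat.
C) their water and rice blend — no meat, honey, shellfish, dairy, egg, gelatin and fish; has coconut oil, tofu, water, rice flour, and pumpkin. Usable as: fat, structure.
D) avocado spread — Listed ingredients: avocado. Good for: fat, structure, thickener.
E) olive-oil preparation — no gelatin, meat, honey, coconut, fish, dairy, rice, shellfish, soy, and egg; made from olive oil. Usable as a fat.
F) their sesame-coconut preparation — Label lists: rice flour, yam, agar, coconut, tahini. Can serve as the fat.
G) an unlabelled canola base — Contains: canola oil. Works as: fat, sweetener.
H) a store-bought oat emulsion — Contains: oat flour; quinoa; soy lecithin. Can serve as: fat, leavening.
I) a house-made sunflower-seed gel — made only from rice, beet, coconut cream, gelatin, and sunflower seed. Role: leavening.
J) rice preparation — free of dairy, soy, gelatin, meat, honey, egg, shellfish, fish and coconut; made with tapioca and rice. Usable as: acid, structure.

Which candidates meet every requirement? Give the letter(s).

A, D, E, G

A: only barley malt, date, and lemon juice; none excluded — OK
B: has honey, so not vegan; has rice flour, so not rice-free — reject
C: has rice flour, so not rice-free; has coconut oil, so not coconut-free (and 1 more) — reject
D: only avocado; none excluded — keep
E: works as a fat, no rice, no coconut — OK
F: has rice flour, so not rice-free; has coconut, so not coconut-free — reject
G: vegan, no rice — keep
H: has soy lecithin, so not soy-free — out
I: not usable as a fat; has gelatin, so not vegan (and 2 more) — reject
J: not usable as a fat; has rice, so not rice-free — no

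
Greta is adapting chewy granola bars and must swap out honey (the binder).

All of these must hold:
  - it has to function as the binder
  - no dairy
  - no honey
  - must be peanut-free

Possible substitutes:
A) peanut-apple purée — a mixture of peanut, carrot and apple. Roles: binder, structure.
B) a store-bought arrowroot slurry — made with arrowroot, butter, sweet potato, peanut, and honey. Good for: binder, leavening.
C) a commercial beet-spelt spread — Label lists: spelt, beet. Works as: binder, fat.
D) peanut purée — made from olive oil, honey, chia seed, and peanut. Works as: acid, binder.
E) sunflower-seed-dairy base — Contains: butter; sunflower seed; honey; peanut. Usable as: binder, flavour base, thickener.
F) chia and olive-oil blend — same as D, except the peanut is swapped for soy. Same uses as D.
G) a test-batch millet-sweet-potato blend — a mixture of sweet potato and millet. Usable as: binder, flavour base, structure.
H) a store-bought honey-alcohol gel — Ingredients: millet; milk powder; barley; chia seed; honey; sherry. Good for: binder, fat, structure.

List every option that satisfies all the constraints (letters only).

A: has peanut, so not peanut-free — reject
B: has peanut, so not peanut-free; has butter, so not dairy-free (and 1 more) — no
C: no peanut, no honey — OK
D: has peanut, so not peanut-free; has honey, so not honey-free — no
E: has peanut, so not peanut-free; has butter, so not dairy-free (and 1 more) — no
F: has honey, so not honey-free — out
G: only millet and sweet potato; none excluded — valid
H: has milk powder, so not dairy-free; has honey, so not honey-free — no

C, G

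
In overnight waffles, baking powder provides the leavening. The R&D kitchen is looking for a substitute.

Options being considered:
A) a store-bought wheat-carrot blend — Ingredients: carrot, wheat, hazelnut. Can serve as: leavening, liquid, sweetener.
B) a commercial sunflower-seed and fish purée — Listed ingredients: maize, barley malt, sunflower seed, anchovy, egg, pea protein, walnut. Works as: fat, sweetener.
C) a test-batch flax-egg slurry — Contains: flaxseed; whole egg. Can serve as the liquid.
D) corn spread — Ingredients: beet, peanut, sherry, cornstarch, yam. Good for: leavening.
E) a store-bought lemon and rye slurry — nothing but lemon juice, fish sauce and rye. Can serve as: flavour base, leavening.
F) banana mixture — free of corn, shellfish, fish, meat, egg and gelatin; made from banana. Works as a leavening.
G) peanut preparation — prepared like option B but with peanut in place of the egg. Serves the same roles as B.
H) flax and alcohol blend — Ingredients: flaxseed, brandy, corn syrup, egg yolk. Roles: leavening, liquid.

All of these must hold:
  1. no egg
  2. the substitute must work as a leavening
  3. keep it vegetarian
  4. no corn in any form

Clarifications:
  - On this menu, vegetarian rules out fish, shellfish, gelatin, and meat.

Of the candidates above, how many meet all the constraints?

2

A: works as a leavening, no egg, no corn — keep
B: not usable as a leavening; has anchovy, so not vegetarian (and 2 more) — out
C: not usable as a leavening; has whole egg, so not egg-free — no
D: has cornstarch, so not corn-free — reject
E: has fish sauce, so not vegetarian — reject
F: works as a leavening, no egg, vegetarian — keep
G: not usable as a leavening; has anchovy, so not vegetarian (and 1 more) — no
H: has egg yolk, so not egg-free; has corn syrup, so not corn-free — reject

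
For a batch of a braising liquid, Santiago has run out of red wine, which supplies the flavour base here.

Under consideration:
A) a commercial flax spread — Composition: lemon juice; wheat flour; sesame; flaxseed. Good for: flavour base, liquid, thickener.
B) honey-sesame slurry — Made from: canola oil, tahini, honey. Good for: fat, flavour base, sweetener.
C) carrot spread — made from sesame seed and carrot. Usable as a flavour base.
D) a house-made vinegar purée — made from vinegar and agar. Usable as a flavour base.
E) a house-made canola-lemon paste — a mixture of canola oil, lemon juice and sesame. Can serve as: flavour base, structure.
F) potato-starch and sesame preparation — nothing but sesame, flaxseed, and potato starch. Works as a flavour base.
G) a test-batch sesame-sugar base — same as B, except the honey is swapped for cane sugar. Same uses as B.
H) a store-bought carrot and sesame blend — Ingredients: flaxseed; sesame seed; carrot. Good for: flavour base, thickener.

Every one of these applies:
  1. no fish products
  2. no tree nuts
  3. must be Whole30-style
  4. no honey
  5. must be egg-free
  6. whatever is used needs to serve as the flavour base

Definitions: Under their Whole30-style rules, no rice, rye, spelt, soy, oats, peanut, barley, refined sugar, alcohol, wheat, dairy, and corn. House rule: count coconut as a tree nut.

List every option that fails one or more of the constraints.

A: has wheat flour, so not Whole30-style — no
B: has honey, so not honey-free — out
C: nothing on the exclusion list — keep
D: nothing on the exclusion list — valid
E: no fish, no honey — keep
F: works as a flavour base, no egg, tree-nut-free — OK
G: has cane sugar, so not Whole30-style — reject
H: nothing on the exclusion list — OK

A, B, G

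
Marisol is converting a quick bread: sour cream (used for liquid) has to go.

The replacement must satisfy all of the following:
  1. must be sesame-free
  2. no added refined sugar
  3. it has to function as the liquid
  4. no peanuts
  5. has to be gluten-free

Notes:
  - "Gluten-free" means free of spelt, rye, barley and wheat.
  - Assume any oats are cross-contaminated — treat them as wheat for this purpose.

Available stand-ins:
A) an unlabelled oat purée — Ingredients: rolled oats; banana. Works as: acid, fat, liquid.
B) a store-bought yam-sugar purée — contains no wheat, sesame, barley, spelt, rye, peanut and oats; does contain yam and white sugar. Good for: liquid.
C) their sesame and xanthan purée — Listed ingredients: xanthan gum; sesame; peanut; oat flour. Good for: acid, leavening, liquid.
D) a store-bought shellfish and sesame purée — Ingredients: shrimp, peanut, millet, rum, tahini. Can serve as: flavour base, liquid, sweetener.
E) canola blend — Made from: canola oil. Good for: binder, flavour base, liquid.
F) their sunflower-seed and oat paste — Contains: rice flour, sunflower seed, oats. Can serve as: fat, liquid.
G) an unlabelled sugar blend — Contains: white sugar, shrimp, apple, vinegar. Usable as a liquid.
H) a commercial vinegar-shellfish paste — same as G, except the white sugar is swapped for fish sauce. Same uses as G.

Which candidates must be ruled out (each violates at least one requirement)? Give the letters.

A, B, C, D, F, G

A: has rolled oats, so not gluten-free — out
B: has white sugar, so not no-added-sugar — reject
C: has oat flour, so not gluten-free; has sesame, so not sesame-free (and 1 more) — reject
D: has tahini, so not sesame-free; has peanut, so not peanut-free — out
E: works as a liquid, no peanut, gluten-free — keep
F: has oats, so not gluten-free — no
G: has white sugar, so not no-added-sugar — no
H: fish sauce and shrimp etc. — none of it excluded — keep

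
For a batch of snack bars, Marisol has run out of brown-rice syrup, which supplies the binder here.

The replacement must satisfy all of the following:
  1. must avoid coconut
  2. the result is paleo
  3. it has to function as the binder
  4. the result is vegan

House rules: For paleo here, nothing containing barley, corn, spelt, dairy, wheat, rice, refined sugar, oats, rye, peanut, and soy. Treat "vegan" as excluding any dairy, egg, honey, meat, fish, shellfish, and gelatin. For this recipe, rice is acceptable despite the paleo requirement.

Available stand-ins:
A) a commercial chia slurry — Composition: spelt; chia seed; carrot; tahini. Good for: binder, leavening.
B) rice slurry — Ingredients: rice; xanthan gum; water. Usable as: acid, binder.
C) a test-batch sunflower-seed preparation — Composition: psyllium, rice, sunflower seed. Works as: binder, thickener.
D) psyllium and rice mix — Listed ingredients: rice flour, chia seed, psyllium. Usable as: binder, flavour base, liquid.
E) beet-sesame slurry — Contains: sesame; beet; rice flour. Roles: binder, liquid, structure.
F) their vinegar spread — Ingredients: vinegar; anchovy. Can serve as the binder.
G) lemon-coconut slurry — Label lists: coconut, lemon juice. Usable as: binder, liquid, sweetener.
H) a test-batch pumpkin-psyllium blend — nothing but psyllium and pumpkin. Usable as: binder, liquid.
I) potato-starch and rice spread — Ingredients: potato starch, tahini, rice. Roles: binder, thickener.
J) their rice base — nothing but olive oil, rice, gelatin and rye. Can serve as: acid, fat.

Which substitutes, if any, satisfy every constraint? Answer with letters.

B, C, D, E, H, I

A: has spelt, so not paleo — reject
B: rice is permitted under the paleo carve-out; nothing else excluded — keep
C: rice is permitted under the paleo carve-out; nothing else excluded — keep
D: rice is permitted under the paleo carve-out; nothing else excluded — valid
E: rice is permitted under the paleo carve-out; nothing else excluded — valid
F: has anchovy, so not vegan — out
G: has coconut, so not coconut-free — reject
H: only psyllium and pumpkin; none excluded — OK
I: rice is permitted under the paleo carve-out; nothing else excluded — OK
J: not usable as a binder; has rye, so not paleo (and 1 more) — no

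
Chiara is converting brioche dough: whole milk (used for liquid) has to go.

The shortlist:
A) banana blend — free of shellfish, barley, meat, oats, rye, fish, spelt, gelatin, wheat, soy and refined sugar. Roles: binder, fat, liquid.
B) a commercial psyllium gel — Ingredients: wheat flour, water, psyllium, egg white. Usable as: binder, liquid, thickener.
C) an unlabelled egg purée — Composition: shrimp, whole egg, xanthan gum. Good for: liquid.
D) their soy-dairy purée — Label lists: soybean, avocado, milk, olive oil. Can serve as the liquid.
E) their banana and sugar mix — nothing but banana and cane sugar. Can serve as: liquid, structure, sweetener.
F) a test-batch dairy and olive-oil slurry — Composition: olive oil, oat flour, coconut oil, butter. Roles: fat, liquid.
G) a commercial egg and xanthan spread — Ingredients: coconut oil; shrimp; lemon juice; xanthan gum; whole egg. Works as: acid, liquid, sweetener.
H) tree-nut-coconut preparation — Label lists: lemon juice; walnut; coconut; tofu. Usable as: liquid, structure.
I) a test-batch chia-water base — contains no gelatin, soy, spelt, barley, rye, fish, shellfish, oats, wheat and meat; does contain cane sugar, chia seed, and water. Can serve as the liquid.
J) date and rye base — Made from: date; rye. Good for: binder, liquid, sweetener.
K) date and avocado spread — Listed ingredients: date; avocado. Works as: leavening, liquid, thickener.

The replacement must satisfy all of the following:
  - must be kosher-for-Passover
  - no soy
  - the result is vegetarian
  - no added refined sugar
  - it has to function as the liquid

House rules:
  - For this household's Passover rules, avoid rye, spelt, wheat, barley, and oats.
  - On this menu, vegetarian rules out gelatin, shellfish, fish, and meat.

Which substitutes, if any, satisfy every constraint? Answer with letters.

A: kosher-for-Passover, vegetarian — keep
B: has wheat flour, so not kosher-for-Passover — out
C: has shrimp, so not vegetarian — reject
D: has soybean, so not soy-free — reject
E: has cane sugar, so not no-added-sugar — reject
F: has oat flour, so not kosher-for-Passover — no
G: has shrimp, so not vegetarian — reject
H: has tofu, so not soy-free — reject
I: has cane sugar, so not no-added-sugar — reject
J: has rye, so not kosher-for-Passover — no
K: every rule checks out — valid

A, K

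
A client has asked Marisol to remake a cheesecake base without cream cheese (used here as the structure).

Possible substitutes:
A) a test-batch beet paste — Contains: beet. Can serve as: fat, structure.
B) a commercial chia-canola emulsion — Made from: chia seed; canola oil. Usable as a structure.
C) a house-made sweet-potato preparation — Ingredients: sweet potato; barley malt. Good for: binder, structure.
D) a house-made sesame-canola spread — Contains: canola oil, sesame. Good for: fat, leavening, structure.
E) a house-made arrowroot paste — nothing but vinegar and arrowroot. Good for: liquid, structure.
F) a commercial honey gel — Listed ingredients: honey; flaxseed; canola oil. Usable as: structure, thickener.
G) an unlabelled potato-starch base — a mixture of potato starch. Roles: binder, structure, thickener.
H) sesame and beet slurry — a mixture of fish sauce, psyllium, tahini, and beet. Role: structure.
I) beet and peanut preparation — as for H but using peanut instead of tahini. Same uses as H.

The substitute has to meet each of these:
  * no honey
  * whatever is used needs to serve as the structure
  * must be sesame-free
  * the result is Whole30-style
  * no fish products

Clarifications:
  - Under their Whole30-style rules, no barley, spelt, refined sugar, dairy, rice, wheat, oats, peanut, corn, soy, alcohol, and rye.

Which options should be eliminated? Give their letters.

A: works as a structure, no honey, Whole30-style — keep
B: only canola oil and chia seed; none excluded — valid
C: has barley malt, so not Whole30-style — no
D: has sesame, so not sesame-free — no
E: no honey, Whole30-style — OK
F: has honey, so not honey-free — no
G: works as a structure, Whole30-style, no honey — valid
H: has tahini, so not sesame-free; has fish sauce, so not fish-free — out
I: has peanut, so not Whole30-style; has fish sauce, so not fish-free — out

C, D, F, H, I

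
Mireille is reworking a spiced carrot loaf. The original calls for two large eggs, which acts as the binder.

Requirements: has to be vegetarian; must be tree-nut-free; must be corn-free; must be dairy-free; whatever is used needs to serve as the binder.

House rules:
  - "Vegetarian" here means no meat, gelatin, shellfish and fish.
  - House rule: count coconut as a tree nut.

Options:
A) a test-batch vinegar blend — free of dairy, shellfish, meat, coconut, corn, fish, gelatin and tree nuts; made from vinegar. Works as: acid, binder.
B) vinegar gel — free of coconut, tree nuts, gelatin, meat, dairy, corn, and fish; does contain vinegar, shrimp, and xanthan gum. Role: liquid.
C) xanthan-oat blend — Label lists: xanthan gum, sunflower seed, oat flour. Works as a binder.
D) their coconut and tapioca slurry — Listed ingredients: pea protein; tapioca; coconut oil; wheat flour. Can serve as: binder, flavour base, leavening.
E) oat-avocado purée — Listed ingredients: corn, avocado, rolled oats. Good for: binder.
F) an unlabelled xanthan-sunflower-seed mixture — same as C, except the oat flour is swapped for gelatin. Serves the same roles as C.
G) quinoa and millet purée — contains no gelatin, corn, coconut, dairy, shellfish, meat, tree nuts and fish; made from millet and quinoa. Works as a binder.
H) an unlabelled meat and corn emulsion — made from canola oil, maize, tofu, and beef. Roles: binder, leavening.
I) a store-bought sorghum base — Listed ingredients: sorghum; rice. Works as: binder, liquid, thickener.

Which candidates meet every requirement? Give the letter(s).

A, C, G, I

A: nothing on the exclusion list — OK
B: not usable as a binder; has shrimp, so not vegetarian — no
C: all constraints satisfied — keep
D: has coconut oil, so not tree-nut-free — no
E: has corn, so not corn-free — no
F: has gelatin, so not vegetarian — out
G: works as a binder, no corn, vegetarian — valid
H: has beef, so not vegetarian; has maize, so not corn-free — no
I: nothing on the exclusion list — OK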